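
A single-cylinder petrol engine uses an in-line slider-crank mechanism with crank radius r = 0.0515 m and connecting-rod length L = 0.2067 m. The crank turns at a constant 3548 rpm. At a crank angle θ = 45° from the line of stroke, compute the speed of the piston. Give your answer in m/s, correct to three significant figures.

16.0

ω = 2π·3548/60 = 371.5 rad/s
For an in-line slider-crank, x = r cosθ + √(L² − r² sin²θ), so v = −rω sinθ·[1 + r cosθ/√(L² − r² sin²θ)].
With r = 0.0515 m, L = 0.2067 m, θ = 45°: √(L² − r² sin²θ) = 0.20347 m.
v = −0.0515·371.5·0.70711·[1 + 0.0515·0.70711/0.20347] = -15.952 m/s.
|v| = 15.952 m/s.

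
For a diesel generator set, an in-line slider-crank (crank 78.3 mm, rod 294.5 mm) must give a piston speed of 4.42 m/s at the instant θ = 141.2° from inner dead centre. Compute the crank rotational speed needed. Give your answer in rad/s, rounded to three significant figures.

114

For an in-line slider-crank, |v_piston| = rω|sinθ|·[1 + r cosθ/√(L² − r² sin²θ)].
With r = 0.0783 m, L = 0.2945 m, θ = 141.2°: the bracketed kinematic factor |dx/dθ| = 0.038753 m.
ω = v/|dx/dθ| = 4.42/0.038753 = 114.06 rad/s.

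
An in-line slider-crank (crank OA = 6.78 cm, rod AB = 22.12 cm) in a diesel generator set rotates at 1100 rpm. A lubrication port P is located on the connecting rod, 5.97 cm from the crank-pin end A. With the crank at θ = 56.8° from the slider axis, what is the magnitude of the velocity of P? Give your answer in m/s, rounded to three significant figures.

ω = 115.2 rad/s.  Crank-pin speed |V_A| = rω = 7.81 m/s, perpendicular to OA.
Rod angle: sinφ = −(r/L) sinθ ⇒ φ = -14.861°; ω_rod = −rω cosθ/√(L²−r²sin²θ) = -20.002 rad/s.
V_P = V_A + ω_rod × AP, with AP = 0.0597 m along the rod.
Components: V_Px = −rω sinθ − a·ω_rod·sinφ = -6.8414 m/s;  V_Py = rω cosθ + a·ω_rod·cosφ = +3.1223 m/s.
|V_P| = √(V_Px² + V_Py²) = 7.5202 m/s.

7.52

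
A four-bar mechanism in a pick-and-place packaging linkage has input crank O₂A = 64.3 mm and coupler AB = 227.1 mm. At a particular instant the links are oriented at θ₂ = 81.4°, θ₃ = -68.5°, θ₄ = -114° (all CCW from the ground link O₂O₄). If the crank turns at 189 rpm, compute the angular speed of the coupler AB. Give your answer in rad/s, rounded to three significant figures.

ω₂ = 19.79 rad/s (from 189 rpm).
Differentiating the loop-closure r₂e^{iθ₂}+r₃e^{iθ₃}=r₁+r₄e^{iθ₄} gives r₂ω₂e^{iθ₂}+r₃ω₃e^{iθ₃}=r₄ω₄e^{iθ₄}.
Eliminating the other unknown: ω₃ = r₂ω₂ sin(θ₄−θ₂) / [r₃ sin(θ₃−θ₄)].
Numerator sine = +0.26556; denominator sine = +0.71325.
Result = 0.0643·19.79·(+0.26556) / (0.2271·(+0.71325)) = +2.0864 rad/s; magnitude 2.0864 rad/s.

2.09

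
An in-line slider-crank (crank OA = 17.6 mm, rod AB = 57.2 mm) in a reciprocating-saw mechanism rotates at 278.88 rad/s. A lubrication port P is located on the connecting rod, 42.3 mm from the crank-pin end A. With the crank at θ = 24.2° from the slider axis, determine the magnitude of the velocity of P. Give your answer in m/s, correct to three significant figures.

ω = 278.9 rad/s.  Crank-pin speed |V_A| = rω = 4.9083 m/s, perpendicular to OA.
Rod angle: sinφ = −(r/L) sinθ ⇒ φ = -7.246°; ω_rod = −rω cosθ/√(L²−r²sin²θ) = -78.898 rad/s.
V_P = V_A + ω_rod × AP, with AP = 0.0423 m along the rod.
Components: V_Px = −rω sinθ − a·ω_rod·sinφ = -2.433 m/s;  V_Py = rω cosθ + a·ω_rod·cosφ = +1.1662 m/s.
|V_P| = √(V_Px² + V_Py²) = 2.698 m/s.

2.70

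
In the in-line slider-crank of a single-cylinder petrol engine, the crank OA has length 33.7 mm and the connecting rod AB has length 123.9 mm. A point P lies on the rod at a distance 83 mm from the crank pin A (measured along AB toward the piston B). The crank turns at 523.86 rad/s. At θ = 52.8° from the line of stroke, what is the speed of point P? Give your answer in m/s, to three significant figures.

16.0

ω = 523.9 rad/s.  Crank-pin speed |V_A| = rω = 17.654 m/s, perpendicular to OA.
Rod angle: sinφ = −(r/L) sinθ ⇒ φ = -12.512°; ω_rod = −rω cosθ/√(L²−r²sin²θ) = -88.243 rad/s.
V_P = V_A + ω_rod × AP, with AP = 0.083 m along the rod.
Components: V_Px = −rω sinθ − a·ω_rod·sinφ = -15.649 m/s;  V_Py = rω cosθ + a·ω_rod·cosφ = +3.5234 m/s.
|V_P| = √(V_Px² + V_Py²) = 16.041 m/s.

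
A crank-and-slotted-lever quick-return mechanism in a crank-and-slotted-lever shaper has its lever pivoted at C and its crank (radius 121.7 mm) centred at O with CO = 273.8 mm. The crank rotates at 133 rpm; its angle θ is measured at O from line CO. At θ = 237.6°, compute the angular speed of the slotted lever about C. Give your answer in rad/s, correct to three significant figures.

ω = 13.93 rad/s (from 133 rpm).
Crank pin A relative to C: A = (d + r cosθ, r sinθ); lever angle φ = atan2(r sinθ, d + r cosθ).
Differentiating tanφ: φ̇ = rω(d cosθ + r)/(d² + r² + 2dr cosθ).
d² + r² + 2dr cosθ = |CA|² = 0.0540683 m²;  d cosθ + r = -0.025009 m.
|ω_lever| = |0.1217·13.93·-0.025009| / 0.0540683 = 0.78403 rad/s.

0.784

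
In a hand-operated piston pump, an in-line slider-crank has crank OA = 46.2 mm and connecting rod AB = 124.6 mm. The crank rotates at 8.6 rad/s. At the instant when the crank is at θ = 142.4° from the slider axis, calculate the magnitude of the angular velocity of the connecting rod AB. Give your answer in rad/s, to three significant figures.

ω = 8.6 rad/s
The rod makes angle φ with the slider axis where L sinφ = r sinθ; differentiating, L cosφ·φ̇ = r ω cosθ.
L cosφ = √(L² − r² sin²θ) = 0.12137 m.
|ω_rod| = r ω |cosθ| / √(L² − r² sin²θ) = 0.0462·8.6·0.79229/0.12137 = 2.5937 rad/s.

2.59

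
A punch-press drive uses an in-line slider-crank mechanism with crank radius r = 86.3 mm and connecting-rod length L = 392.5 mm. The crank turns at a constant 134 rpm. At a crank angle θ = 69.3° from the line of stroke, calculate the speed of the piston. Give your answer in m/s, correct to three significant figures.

ω = 2π·134/60 = 14.03 rad/s
For an in-line slider-crank, x = r cosθ + √(L² − r² sin²θ), so v = −rω sinθ·[1 + r cosθ/√(L² − r² sin²θ)].
With r = 0.0863 m, L = 0.3925 m, θ = 69.3°: √(L² − r² sin²θ) = 0.38411 m.
v = −0.0863·14.03·0.93544·[1 + 0.0863·0.35347/0.38411] = -1.2228 m/s.
|v| = 1.2228 m/s.

1.22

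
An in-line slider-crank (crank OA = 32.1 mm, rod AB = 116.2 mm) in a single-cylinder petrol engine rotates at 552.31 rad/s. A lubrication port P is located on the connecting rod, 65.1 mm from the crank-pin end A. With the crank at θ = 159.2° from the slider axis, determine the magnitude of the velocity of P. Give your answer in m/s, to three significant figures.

9.06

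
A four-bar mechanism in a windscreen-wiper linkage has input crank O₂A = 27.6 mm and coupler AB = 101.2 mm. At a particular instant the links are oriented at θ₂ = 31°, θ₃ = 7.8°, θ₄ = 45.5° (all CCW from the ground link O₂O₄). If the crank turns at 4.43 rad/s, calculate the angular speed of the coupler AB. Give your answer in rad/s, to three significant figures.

0.495

ω₂ = 4.43 rad/s
Differentiating the loop-closure r₂e^{iθ₂}+r₃e^{iθ₃}=r₁+r₄e^{iθ₄} gives r₂ω₂e^{iθ₂}+r₃ω₃e^{iθ₃}=r₄ω₄e^{iθ₄}.
Eliminating the other unknown: ω₃ = r₂ω₂ sin(θ₄−θ₂) / [r₃ sin(θ₃−θ₄)].
Numerator sine = +0.25038; denominator sine = -0.61153.
Result = 0.0276·4.43·(+0.25038) / (0.1012·(-0.61153)) = -0.49467 rad/s; magnitude 0.49467 rad/s.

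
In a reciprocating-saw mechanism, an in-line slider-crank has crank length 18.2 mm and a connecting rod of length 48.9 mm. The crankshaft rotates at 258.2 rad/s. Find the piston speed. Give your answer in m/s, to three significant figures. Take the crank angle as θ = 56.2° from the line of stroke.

ω = 258.2 rad/s
For an in-line slider-crank, x = r cosθ + √(L² − r² sin²θ), so v = −rω sinθ·[1 + r cosθ/√(L² − r² sin²θ)].
With r = 0.0182 m, L = 0.0489 m, θ = 56.2°: √(L² − r² sin²θ) = 0.046502 m.
v = −0.0182·258.2·0.83098·[1 + 0.0182·0.55630/0.046502] = -4.7552 m/s.
|v| = 4.7552 m/s.

4.76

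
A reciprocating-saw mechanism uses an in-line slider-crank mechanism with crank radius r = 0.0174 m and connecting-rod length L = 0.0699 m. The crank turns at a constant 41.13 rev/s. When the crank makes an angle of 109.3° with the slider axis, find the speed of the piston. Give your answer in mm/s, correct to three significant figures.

ω = 2π·41.1 = 258.4 rad/s
For an in-line slider-crank, x = r cosθ + √(L² − r² sin²θ), so v = −rω sinθ·[1 + r cosθ/√(L² − r² sin²θ)].
With r = 0.0174 m, L = 0.0699 m, θ = 109.3°: √(L² − r² sin²θ) = 0.067944 m.
v = −0.0174·258.4·0.94380·[1 + 0.0174·-0.33051/0.067944] = -3.8847 m/s.
|v| = 3.8847 m/s = 3884.7 mm/s.

3880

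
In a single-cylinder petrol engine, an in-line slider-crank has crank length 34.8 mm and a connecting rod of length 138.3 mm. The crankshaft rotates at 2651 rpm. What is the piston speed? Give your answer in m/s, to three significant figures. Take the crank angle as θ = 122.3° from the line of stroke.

7.04

ω = 2π·2651/60 = 277.6 rad/s
For an in-line slider-crank, x = r cosθ + √(L² − r² sin²θ), so v = −rω sinθ·[1 + r cosθ/√(L² − r² sin²θ)].
With r = 0.0348 m, L = 0.1383 m, θ = 122.3°: √(L² − r² sin²θ) = 0.13514 m.
v = −0.0348·277.6·0.84526·[1 + 0.0348·-0.53435/0.13514] = -7.0423 m/s.
|v| = 7.0423 m/s.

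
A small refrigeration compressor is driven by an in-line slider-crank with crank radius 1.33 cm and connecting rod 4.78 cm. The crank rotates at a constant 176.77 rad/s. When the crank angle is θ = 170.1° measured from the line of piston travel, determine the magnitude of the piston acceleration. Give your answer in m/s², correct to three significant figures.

ω = 176.8 rad/s
x(θ) = r cosθ + √(L² − r² sin²θ); with ω constant, a = ω²·d²x/dθ².
d²x/dθ² = −r cosθ − r²(cos2θ)/√u − r⁴ sin²2θ/(4u^{3/2}),  u = L² − r² sin²θ = 0.00227961 m².
Substituting r = 0.0133 m, L = 0.0478 m, θ = 170.1°: d²x/dθ² = +0.0096079 m.
a = ω²·d²x/dθ² = (176.8)²·(+0.0096079) = +300.22 m/s²;  |a| = 300.22 m/s².

300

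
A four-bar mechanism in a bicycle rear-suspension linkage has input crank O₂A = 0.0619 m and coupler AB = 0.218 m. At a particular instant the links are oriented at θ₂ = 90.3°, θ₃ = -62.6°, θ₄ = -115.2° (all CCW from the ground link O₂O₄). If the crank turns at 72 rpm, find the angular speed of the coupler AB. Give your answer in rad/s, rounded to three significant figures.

1.16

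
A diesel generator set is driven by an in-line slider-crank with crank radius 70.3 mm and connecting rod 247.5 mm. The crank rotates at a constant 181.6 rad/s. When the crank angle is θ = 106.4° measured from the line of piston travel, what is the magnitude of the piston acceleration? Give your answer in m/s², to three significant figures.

ω = 181.6 rad/s
x(θ) = r cosθ + √(L² − r² sin²θ); with ω constant, a = ω²·d²x/dθ².
d²x/dθ² = −r cosθ − r²(cos2θ)/√u − r⁴ sin²2θ/(4u^{3/2}),  u = L² − r² sin²θ = 0.0567081 m².
Substituting r = 0.0703 m, L = 0.2475 m, θ = 106.4°: d²x/dθ² = +0.03716 m.
a = ω²·d²x/dθ² = (181.6)²·(+0.03716) = +1225.5 m/s²;  |a| = 1225.5 m/s².

1230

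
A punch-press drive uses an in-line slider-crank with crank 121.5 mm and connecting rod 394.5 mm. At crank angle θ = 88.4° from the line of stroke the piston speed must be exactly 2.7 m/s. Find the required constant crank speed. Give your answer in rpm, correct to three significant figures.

For an in-line slider-crank, |v_piston| = rω|sinθ|·[1 + r cosθ/√(L² − r² sin²θ)].
With r = 0.1215 m, L = 0.3945 m, θ = 88.4°: the bracketed kinematic factor |dx/dθ| = 0.12255 m.
ω = v/|dx/dθ| = 2.7/0.12255 = 22.032 rad/s.
N = 60ω/(2π) = 210.39 rpm.

210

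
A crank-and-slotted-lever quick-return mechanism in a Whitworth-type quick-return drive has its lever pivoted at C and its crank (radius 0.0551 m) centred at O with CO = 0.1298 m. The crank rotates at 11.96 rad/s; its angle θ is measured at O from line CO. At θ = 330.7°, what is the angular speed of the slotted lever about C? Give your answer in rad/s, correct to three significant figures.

ω = 11.96 rad/s
Crank pin A relative to C: A = (d + r cosθ, r sinθ); lever angle φ = atan2(r sinθ, d + r cosθ).
Differentiating tanφ: φ̇ = rω(d cosθ + r)/(d² + r² + 2dr cosθ).
d² + r² + 2dr cosθ = |CA|² = 0.0323581 m²;  d cosθ + r = +0.16829 m.
|ω_lever| = |0.0551·11.96·+0.16829| / 0.0323581 = 3.4274 rad/s.

3.43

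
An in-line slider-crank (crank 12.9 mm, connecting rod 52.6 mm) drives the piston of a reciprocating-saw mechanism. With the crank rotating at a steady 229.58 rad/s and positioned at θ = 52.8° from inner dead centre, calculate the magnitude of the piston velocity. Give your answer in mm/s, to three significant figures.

ω = 229.6 rad/s
For an in-line slider-crank, x = r cosθ + √(L² − r² sin²θ), so v = −rω sinθ·[1 + r cosθ/√(L² − r² sin²θ)].
With r = 0.0129 m, L = 0.0526 m, θ = 52.8°: √(L² − r² sin²θ) = 0.051587 m.
v = −0.0129·229.6·0.79653·[1 + 0.0129·0.60460/0.051587] = -2.7156 m/s.
|v| = 2.7156 m/s = 2715.6 mm/s.

2720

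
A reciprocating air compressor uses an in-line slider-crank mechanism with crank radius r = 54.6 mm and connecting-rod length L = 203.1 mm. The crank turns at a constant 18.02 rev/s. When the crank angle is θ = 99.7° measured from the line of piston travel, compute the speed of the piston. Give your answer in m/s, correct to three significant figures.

5.81

ω = 2π·18 = 113.2 rad/s
For an in-line slider-crank, x = r cosθ + √(L² − r² sin²θ), so v = −rω sinθ·[1 + r cosθ/√(L² − r² sin²θ)].
With r = 0.0546 m, L = 0.2031 m, θ = 99.7°: √(L² − r² sin²θ) = 0.19584 m.
v = −0.0546·113.2·0.98570·[1 + 0.0546·-0.16849/0.19584] = -5.8073 m/s.
|v| = 5.8073 m/s.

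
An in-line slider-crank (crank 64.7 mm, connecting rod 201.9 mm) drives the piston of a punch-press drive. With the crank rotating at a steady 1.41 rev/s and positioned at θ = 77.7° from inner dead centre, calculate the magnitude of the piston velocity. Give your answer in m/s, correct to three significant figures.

ω = 2π·1.41 = 8.859 rad/s
For an in-line slider-crank, x = r cosθ + √(L² − r² sin²θ), so v = −rω sinθ·[1 + r cosθ/√(L² − r² sin²θ)].
With r = 0.0647 m, L = 0.2019 m, θ = 77.7°: √(L² − r² sin²θ) = 0.19175 m.
v = −0.0647·8.859·0.97705·[1 + 0.0647·0.21303/0.19175] = -0.60029 m/s.
|v| = 0.60029 m/s.

0.600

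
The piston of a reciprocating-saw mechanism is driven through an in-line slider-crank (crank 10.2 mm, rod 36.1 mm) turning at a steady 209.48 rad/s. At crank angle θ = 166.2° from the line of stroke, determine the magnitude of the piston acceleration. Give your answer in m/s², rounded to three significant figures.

322

ω = 209.5 rad/s
x(θ) = r cosθ + √(L² − r² sin²θ); with ω constant, a = ω²·d²x/dθ².
d²x/dθ² = −r cosθ − r²(cos2θ)/√u − r⁴ sin²2θ/(4u^{3/2}),  u = L² − r² sin²θ = 0.00129729 m².
Substituting r = 0.0102 m, L = 0.0361 m, θ = 166.2°: d²x/dθ² = +0.0073333 m.
a = ω²·d²x/dθ² = (209.5)²·(+0.0073333) = +321.8 m/s²;  |a| = 321.8 m/s².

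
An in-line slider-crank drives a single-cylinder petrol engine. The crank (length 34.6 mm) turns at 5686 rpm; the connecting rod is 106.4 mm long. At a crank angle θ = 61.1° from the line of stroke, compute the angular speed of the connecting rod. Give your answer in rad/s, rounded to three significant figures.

97.6

ω = 595.4 rad/s (converted from 5686 rpm).
The rod makes angle φ with the slider axis where L sinφ = r sinθ; differentiating, L cosφ·φ̇ = r ω cosθ.
L cosφ = √(L² − r² sin²θ) = 0.102 m.
|ω_rod| = r ω |cosθ| / √(L² − r² sin²θ) = 0.0346·595.4·0.48328/0.102 = 97.617 rad/s.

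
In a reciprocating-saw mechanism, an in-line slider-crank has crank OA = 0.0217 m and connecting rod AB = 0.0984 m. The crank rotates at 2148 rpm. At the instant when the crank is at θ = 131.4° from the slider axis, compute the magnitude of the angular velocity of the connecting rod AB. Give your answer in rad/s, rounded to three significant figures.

ω = 224.9 rad/s (converted from 2148 rpm).
The rod makes angle φ with the slider axis where L sinφ = r sinθ; differentiating, L cosφ·φ̇ = r ω cosθ.
L cosφ = √(L² − r² sin²θ) = 0.097044 m.
|ω_rod| = r ω |cosθ| / √(L² − r² sin²θ) = 0.0217·224.9·0.66131/0.097044 = 33.263 rad/s.

33.3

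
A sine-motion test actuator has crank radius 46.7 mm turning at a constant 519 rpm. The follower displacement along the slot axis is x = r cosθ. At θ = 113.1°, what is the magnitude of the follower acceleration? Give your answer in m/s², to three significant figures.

ω = 54.35 rad/s (from 519 rpm).
x = r cosθ ⇒ ẍ = −rω² cosθ (ω constant).
|a| = rω²|cosθ| = 0.0467·(54.35)²·|cos 113.1°| = 54.121 m/s².

54.1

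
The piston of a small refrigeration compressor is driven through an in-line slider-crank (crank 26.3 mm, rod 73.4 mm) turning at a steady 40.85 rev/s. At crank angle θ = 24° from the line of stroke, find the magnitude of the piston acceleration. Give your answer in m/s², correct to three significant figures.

2010

ω = 2π·40.9 = 256.7 rad/s
x(θ) = r cosθ + √(L² − r² sin²θ); with ω constant, a = ω²·d²x/dθ².
d²x/dθ² = −r cosθ − r²(cos2θ)/√u − r⁴ sin²2θ/(4u^{3/2}),  u = L² − r² sin²θ = 0.00527313 m².
Substituting r = 0.0263 m, L = 0.0734 m, θ = 24°: d²x/dθ² = -0.030572 m.
a = ω²·d²x/dθ² = (256.7)²·(-0.030572) = -2014.1 m/s²;  |a| = 2014.1 m/s².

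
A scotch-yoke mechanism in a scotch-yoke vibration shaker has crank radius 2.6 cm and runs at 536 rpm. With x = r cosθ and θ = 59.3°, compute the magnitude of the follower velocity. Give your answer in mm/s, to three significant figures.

ω = 56.13 rad/s (from 536 rpm).
x = r cosθ ⇒ ẋ = −rω sinθ.
|v| = rω|sinθ| = 0.026·56.13·|sin 59.3°| = 1.2548 m/s = 1254.8 mm/s.

1250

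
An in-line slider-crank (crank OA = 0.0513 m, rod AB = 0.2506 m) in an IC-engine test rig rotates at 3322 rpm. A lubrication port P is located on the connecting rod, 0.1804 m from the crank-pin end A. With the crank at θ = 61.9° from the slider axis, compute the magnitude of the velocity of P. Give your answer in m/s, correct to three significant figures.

17.0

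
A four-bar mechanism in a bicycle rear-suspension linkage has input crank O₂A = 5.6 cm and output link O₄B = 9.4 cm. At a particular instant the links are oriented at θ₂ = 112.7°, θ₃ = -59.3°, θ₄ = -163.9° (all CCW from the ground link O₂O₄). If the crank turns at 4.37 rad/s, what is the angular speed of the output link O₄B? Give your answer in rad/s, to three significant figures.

ω₂ = 4.37 rad/s
Differentiating the loop-closure r₂e^{iθ₂}+r₃e^{iθ₃}=r₁+r₄e^{iθ₄} gives r₂ω₂e^{iθ₂}+r₃ω₃e^{iθ₃}=r₄ω₄e^{iθ₄}.
Eliminating the other unknown: ω₄ = r₂ω₂ sin(θ₂−θ₃) / [r₄ sin(θ₄−θ₃)].
Numerator sine = +0.13917; denominator sine = -0.96771.
Result = 0.056·4.37·(+0.13917) / (0.094·(-0.96771)) = -0.37441 rad/s; magnitude 0.37441 rad/s.

0.374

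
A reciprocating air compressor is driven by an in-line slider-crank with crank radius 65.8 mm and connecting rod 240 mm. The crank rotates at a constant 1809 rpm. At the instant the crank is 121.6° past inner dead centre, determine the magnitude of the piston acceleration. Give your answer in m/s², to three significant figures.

ω = 2π·1809/60 = 189.4 rad/s
x(θ) = r cosθ + √(L² − r² sin²θ); with ω constant, a = ω²·d²x/dθ².
d²x/dθ² = −r cosθ − r²(cos2θ)/√u − r⁴ sin²2θ/(4u^{3/2}),  u = L² − r² sin²θ = 0.0544591 m².
Substituting r = 0.0658 m, L = 0.24 m, θ = 121.6°: d²x/dθ² = +0.04255 m.
a = ω²·d²x/dθ² = (189.4)²·(+0.04255) = +1527 m/s²;  |a| = 1527 m/s².

1530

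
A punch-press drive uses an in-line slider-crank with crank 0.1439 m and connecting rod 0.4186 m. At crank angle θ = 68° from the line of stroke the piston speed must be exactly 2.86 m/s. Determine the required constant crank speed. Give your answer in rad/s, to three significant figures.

For an in-line slider-crank, |v_piston| = rω|sinθ|·[1 + r cosθ/√(L² − r² sin²θ)].
With r = 0.1439 m, L = 0.4186 m, θ = 68°: the bracketed kinematic factor |dx/dθ| = 0.15155 m.
ω = v/|dx/dθ| = 2.86/0.15155 = 18.872 rad/s.

18.9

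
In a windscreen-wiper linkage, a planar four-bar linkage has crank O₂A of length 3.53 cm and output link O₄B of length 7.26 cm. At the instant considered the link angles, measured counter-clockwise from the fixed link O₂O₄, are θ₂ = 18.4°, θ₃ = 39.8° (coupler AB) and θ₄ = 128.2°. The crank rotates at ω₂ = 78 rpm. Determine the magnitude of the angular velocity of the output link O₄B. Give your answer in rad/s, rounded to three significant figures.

ω₂ = 8.168 rad/s (from 78 rpm).
Differentiating the loop-closure r₂e^{iθ₂}+r₃e^{iθ₃}=r₁+r₄e^{iθ₄} gives r₂ω₂e^{iθ₂}+r₃ω₃e^{iθ₃}=r₄ω₄e^{iθ₄}.
Eliminating the other unknown: ω₄ = r₂ω₂ sin(θ₂−θ₃) / [r₄ sin(θ₄−θ₃)].
Numerator sine = -0.36488; denominator sine = +0.99961.
Result = 0.0353·8.168·(-0.36488) / (0.0726·(+0.99961)) = -1.4497 rad/s; magnitude 1.4497 rad/s.

1.45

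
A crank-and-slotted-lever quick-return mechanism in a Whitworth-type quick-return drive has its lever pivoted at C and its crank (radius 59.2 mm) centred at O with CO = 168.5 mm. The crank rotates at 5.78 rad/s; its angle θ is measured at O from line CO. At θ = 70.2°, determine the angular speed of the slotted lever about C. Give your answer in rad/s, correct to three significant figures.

ω = 5.78 rad/s
Crank pin A relative to C: A = (d + r cosθ, r sinθ); lever angle φ = atan2(r sinθ, d + r cosθ).
Differentiating tanφ: φ̇ = rω(d cosθ + r)/(d² + r² + 2dr cosθ).
d² + r² + 2dr cosθ = |CA|² = 0.0386548 m²;  d cosθ + r = +0.11628 m.
|ω_lever| = |0.0592·5.78·+0.11628| / 0.0386548 = 1.0293 rad/s.

1.03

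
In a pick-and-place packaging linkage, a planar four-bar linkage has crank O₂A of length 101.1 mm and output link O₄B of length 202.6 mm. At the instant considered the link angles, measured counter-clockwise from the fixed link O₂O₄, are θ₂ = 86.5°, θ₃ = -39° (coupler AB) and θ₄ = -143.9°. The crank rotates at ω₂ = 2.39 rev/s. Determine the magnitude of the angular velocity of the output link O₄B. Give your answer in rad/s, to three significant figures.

ω₂ = 15.02 rad/s (from 2.39 rev/s).
Differentiating the loop-closure r₂e^{iθ₂}+r₃e^{iθ₃}=r₁+r₄e^{iθ₄} gives r₂ω₂e^{iθ₂}+r₃ω₃e^{iθ₃}=r₄ω₄e^{iθ₄}.
Eliminating the other unknown: ω₄ = r₂ω₂ sin(θ₂−θ₃) / [r₄ sin(θ₄−θ₃)].
Numerator sine = +0.81412; denominator sine = -0.96638.
Result = 0.1011·15.02·(+0.81412) / (0.2026·(-0.96638)) = -6.3129 rad/s; magnitude 6.3129 rad/s.

6.31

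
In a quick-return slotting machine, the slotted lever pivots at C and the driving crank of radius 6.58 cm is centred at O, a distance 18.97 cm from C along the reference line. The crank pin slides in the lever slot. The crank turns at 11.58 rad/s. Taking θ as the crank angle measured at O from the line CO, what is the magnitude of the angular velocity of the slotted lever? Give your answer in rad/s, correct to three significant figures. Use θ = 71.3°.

2.00

ω = 11.58 rad/s
Crank pin A relative to C: A = (d + r cosθ, r sinθ); lever angle φ = atan2(r sinθ, d + r cosθ).
Differentiating tanφ: φ̇ = rω(d cosθ + r)/(d² + r² + 2dr cosθ).
d² + r² + 2dr cosθ = |CA|² = 0.0483197 m²;  d cosθ + r = +0.12662 m.
|ω_lever| = |0.0658·11.58·+0.12662| / 0.0483197 = 1.9967 rad/s.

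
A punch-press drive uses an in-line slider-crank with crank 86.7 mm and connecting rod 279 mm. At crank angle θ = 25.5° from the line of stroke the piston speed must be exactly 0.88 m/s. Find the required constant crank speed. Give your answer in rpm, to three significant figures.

For an in-line slider-crank, |v_piston| = rω|sinθ|·[1 + r cosθ/√(L² − r² sin²θ)].
With r = 0.0867 m, L = 0.279 m, θ = 25.5°: the bracketed kinematic factor |dx/dθ| = 0.047889 m.
ω = v/|dx/dθ| = 0.88/0.047889 = 18.376 rad/s.
N = 60ω/(2π) = 175.48 rpm.

175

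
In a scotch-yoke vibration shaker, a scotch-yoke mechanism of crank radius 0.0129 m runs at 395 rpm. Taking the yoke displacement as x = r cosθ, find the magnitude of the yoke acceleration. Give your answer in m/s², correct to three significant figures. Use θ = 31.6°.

ω = 41.36 rad/s (from 395 rpm).
x = r cosθ ⇒ ẍ = −rω² cosθ (ω constant).
|a| = rω²|cosθ| = 0.0129·(41.36)²·|cos 31.6°| = 18.799 m/s².

18.8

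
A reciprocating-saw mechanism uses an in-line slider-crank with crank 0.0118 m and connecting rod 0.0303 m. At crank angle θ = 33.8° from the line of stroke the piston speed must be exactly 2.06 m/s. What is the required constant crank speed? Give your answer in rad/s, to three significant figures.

236

For an in-line slider-crank, |v_piston| = rω|sinθ|·[1 + r cosθ/√(L² − r² sin²θ)].
With r = 0.0118 m, L = 0.0303 m, θ = 33.8°: the bracketed kinematic factor |dx/dθ| = 0.0087403 m.
ω = v/|dx/dθ| = 2.06/0.0087403 = 235.69 rad/s.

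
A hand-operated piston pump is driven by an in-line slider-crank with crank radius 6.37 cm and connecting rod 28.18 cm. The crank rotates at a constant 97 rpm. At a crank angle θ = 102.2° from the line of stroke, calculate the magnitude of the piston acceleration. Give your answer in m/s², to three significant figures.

2.77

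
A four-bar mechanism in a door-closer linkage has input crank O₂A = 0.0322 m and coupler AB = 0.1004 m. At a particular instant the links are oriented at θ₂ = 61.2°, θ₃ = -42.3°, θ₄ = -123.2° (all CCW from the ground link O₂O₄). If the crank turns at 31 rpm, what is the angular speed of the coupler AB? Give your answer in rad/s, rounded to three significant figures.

0.0809

ω₂ = 3.246 rad/s (from 31 rpm).
Differentiating the loop-closure r₂e^{iθ₂}+r₃e^{iθ₃}=r₁+r₄e^{iθ₄} gives r₂ω₂e^{iθ₂}+r₃ω₃e^{iθ₃}=r₄ω₄e^{iθ₄}.
Eliminating the other unknown: ω₃ = r₂ω₂ sin(θ₄−θ₂) / [r₃ sin(θ₃−θ₄)].
Numerator sine = +0.07672; denominator sine = +0.98741.
Result = 0.0322·3.246·(+0.07672) / (0.1004·(+0.98741)) = +0.080894 rad/s; magnitude 0.080894 rad/s.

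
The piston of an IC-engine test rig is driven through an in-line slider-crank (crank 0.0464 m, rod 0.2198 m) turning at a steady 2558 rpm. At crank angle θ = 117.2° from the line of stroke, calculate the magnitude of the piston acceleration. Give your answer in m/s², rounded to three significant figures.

1930

ω = 2π·2558/60 = 267.9 rad/s
x(θ) = r cosθ + √(L² − r² sin²θ); with ω constant, a = ω²·d²x/dθ².
d²x/dθ² = −r cosθ − r²(cos2θ)/√u − r⁴ sin²2θ/(4u^{3/2}),  u = L² − r² sin²θ = 0.0466089 m².
Substituting r = 0.0464 m, L = 0.2198 m, θ = 117.2°: d²x/dθ² = +0.026938 m.
a = ω²·d²x/dθ² = (267.9)²·(+0.026938) = +1933 m/s²;  |a| = 1933 m/s².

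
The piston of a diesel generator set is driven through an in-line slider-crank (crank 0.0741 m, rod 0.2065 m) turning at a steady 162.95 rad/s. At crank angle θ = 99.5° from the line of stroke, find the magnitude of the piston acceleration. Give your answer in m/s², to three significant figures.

1040

ω = 162.9 rad/s
x(θ) = r cosθ + √(L² − r² sin²θ); with ω constant, a = ω²·d²x/dθ².
d²x/dθ² = −r cosθ − r²(cos2θ)/√u − r⁴ sin²2θ/(4u^{3/2}),  u = L² − r² sin²θ = 0.037301 m².
Substituting r = 0.0741 m, L = 0.2065 m, θ = 99.5°: d²x/dθ² = +0.039 m.
a = ω²·d²x/dθ² = (162.9)²·(+0.039) = +1035.6 m/s²;  |a| = 1035.6 m/s².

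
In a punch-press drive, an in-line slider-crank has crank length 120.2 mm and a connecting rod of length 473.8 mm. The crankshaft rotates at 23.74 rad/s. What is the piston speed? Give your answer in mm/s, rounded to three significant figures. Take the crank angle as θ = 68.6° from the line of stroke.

ω = 23.74 rad/s
For an in-line slider-crank, x = r cosθ + √(L² − r² sin²θ), so v = −rω sinθ·[1 + r cosθ/√(L² − r² sin²θ)].
With r = 0.1202 m, L = 0.4738 m, θ = 68.6°: √(L² − r² sin²θ) = 0.46039 m.
v = −0.1202·23.74·0.93106·[1 + 0.1202·0.36488/0.46039] = -2.9099 m/s.
|v| = 2.9099 m/s = 2909.9 mm/s.

2910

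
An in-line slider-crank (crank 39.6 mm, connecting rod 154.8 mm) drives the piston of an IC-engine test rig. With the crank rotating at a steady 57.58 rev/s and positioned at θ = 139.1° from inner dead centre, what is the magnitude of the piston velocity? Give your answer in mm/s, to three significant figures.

ω = 2π·57.6 = 361.8 rad/s
For an in-line slider-crank, x = r cosθ + √(L² − r² sin²θ), so v = −rω sinθ·[1 + r cosθ/√(L² − r² sin²θ)].
With r = 0.0396 m, L = 0.1548 m, θ = 139.1°: √(L² − r² sin²θ) = 0.15261 m.
v = −0.0396·361.8·0.65474·[1 + 0.0396·-0.75585/0.15261] = -7.5405 m/s.
|v| = 7.5405 m/s = 7540.5 mm/s.

7540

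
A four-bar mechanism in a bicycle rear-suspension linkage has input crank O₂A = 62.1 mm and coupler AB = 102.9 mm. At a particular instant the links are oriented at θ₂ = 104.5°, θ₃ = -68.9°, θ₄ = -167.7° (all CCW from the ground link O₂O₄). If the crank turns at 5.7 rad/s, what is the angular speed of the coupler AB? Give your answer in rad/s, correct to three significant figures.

ω₂ = 5.7 rad/s
Differentiating the loop-closure r₂e^{iθ₂}+r₃e^{iθ₃}=r₁+r₄e^{iθ₄} gives r₂ω₂e^{iθ₂}+r₃ω₃e^{iθ₃}=r₄ω₄e^{iθ₄}.
Eliminating the other unknown: ω₃ = r₂ω₂ sin(θ₄−θ₂) / [r₃ sin(θ₃−θ₄)].
Numerator sine = +0.99926; denominator sine = +0.98823.
Result = 0.0621·5.7·(+0.99926) / (0.1029·(+0.98823)) = +3.4784 rad/s; magnitude 3.4784 rad/s.

3.48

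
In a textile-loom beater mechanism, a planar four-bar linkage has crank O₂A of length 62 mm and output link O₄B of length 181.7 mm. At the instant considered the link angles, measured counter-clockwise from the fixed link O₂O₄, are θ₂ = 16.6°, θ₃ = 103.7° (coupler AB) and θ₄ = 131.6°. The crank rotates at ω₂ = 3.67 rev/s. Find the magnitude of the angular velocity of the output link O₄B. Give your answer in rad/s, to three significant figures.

ω₂ = 23.06 rad/s (from 3.67 rev/s).
Differentiating the loop-closure r₂e^{iθ₂}+r₃e^{iθ₃}=r₁+r₄e^{iθ₄} gives r₂ω₂e^{iθ₂}+r₃ω₃e^{iθ₃}=r₄ω₄e^{iθ₄}.
Eliminating the other unknown: ω₄ = r₂ω₂ sin(θ₂−θ₃) / [r₄ sin(θ₄−θ₃)].
Numerator sine = -0.99872; denominator sine = +0.46793.
Result = 0.062·23.06·(-0.99872) / (0.1817·(+0.46793)) = -16.794 rad/s; magnitude 16.794 rad/s.

16.8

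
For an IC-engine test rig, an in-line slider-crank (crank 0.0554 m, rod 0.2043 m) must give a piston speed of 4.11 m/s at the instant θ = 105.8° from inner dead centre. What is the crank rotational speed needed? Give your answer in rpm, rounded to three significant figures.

797

For an in-line slider-crank, |v_piston| = rω|sinθ|·[1 + r cosθ/√(L² − r² sin²θ)].
With r = 0.0554 m, L = 0.2043 m, θ = 105.8°: the bracketed kinematic factor |dx/dθ| = 0.04923 m.
ω = v/|dx/dθ| = 4.11/0.04923 = 83.486 rad/s.
N = 60ω/(2π) = 797.23 rpm.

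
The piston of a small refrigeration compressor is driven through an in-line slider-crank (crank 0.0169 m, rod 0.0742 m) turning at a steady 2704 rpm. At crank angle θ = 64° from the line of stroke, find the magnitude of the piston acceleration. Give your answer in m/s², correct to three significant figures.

403

ω = 2π·2704/60 = 283.2 rad/s
x(θ) = r cosθ + √(L² − r² sin²θ); with ω constant, a = ω²·d²x/dθ².
d²x/dθ² = −r cosθ − r²(cos2θ)/√u − r⁴ sin²2θ/(4u^{3/2}),  u = L² − r² sin²θ = 0.00527492 m².
Substituting r = 0.0169 m, L = 0.0742 m, θ = 64°: d²x/dθ² = -0.0050205 m.
a = ω²·d²x/dθ² = (283.2)²·(-0.0050205) = -402.54 m/s²;  |a| = 402.54 m/s².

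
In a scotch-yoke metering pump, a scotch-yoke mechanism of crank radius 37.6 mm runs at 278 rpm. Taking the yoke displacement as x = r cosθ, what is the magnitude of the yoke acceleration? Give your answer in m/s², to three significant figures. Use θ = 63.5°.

ω = 29.11 rad/s (from 278 rpm).
x = r cosθ ⇒ ẍ = −rω² cosθ (ω constant).
|a| = rω²|cosθ| = 0.0376·(29.11)²·|cos 63.5°| = 14.219 m/s².

14.2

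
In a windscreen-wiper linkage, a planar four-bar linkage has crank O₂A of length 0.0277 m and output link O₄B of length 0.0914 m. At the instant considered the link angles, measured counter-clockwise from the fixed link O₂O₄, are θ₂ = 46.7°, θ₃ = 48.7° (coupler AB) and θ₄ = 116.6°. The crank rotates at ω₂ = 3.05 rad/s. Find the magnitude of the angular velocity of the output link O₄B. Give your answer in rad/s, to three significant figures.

0.0348

ω₂ = 3.05 rad/s
Differentiating the loop-closure r₂e^{iθ₂}+r₃e^{iθ₃}=r₁+r₄e^{iθ₄} gives r₂ω₂e^{iθ₂}+r₃ω₃e^{iθ₃}=r₄ω₄e^{iθ₄}.
Eliminating the other unknown: ω₄ = r₂ω₂ sin(θ₂−θ₃) / [r₄ sin(θ₄−θ₃)].
Numerator sine = -0.03490; denominator sine = +0.92653.
Result = 0.0277·3.05·(-0.03490) / (0.0914·(+0.92653)) = -0.034817 rad/s; magnitude 0.034817 rad/s.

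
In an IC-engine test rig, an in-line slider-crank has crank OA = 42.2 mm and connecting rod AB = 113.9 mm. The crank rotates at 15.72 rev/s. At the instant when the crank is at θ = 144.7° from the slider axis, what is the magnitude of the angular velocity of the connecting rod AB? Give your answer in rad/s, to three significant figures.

30.6

ω = 98.77 rad/s (converted from 15.72 rev/s).
The rod makes angle φ with the slider axis where L sinφ = r sinθ; differentiating, L cosφ·φ̇ = r ω cosθ.
L cosφ = √(L² − r² sin²θ) = 0.11126 m.
|ω_rod| = r ω |cosθ| / √(L² − r² sin²θ) = 0.0422·98.77·0.81614/0.11126 = 30.575 rad/s.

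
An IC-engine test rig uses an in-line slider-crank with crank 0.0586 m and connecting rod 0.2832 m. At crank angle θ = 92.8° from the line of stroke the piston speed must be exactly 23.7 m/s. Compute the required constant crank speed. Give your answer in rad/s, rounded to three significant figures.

For an in-line slider-crank, |v_piston| = rω|sinθ|·[1 + r cosθ/√(L² − r² sin²θ)].
With r = 0.0586 m, L = 0.2832 m, θ = 92.8°: the bracketed kinematic factor |dx/dθ| = 0.057925 m.
ω = v/|dx/dθ| = 23.7/0.057925 = 409.15 rad/s.

409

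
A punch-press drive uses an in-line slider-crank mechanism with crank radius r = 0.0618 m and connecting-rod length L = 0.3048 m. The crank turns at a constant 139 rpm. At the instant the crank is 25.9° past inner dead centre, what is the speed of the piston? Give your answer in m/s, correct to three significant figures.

0.465

ω = 2π·139/60 = 14.56 rad/s
For an in-line slider-crank, x = r cosθ + √(L² − r² sin²θ), so v = −rω sinθ·[1 + r cosθ/√(L² − r² sin²θ)].
With r = 0.0618 m, L = 0.3048 m, θ = 25.9°: √(L² − r² sin²θ) = 0.3036 m.
v = −0.0618·14.56·0.43680·[1 + 0.0618·0.89956/0.3036] = -0.46488 m/s.
|v| = 0.46488 m/s.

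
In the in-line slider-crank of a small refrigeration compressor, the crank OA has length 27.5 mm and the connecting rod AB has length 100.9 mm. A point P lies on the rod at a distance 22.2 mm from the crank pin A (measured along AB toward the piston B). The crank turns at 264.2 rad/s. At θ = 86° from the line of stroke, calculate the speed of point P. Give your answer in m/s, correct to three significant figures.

7.29

ω = 264.2 rad/s.  Crank-pin speed |V_A| = rω = 7.2655 m/s, perpendicular to OA.
Rod angle: sinφ = −(r/L) sinθ ⇒ φ = -15.776°; ω_rod = −rω cosθ/√(L²−r²sin²θ) = -5.2196 rad/s.
V_P = V_A + ω_rod × AP, with AP = 0.0222 m along the rod.
Components: V_Px = −rω sinθ − a·ω_rod·sinφ = -7.2793 m/s;  V_Py = rω cosθ + a·ω_rod·cosφ = +0.39531 m/s.
|V_P| = √(V_Px² + V_Py²) = 7.29 m/s.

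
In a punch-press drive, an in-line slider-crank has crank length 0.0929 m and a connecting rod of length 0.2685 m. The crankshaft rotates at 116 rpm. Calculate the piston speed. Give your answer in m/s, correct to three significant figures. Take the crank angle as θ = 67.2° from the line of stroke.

ω = 2π·116/60 = 12.15 rad/s
For an in-line slider-crank, x = r cosθ + √(L² − r² sin²θ), so v = −rω sinθ·[1 + r cosθ/√(L² − r² sin²θ)].
With r = 0.0929 m, L = 0.2685 m, θ = 67.2°: √(L² − r² sin²θ) = 0.25448 m.
v = −0.0929·12.15·0.92186·[1 + 0.0929·0.38752/0.25448] = -1.1875 m/s.
|v| = 1.1875 m/s.

1.19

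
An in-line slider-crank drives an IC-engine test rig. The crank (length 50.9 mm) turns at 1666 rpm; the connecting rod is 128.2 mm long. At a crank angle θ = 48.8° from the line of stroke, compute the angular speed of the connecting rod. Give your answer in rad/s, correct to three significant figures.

ω = 174.5 rad/s (converted from 1666 rpm).
The rod makes angle φ with the slider axis where L sinφ = r sinθ; differentiating, L cosφ·φ̇ = r ω cosθ.
L cosφ = √(L² − r² sin²θ) = 0.12235 m.
|ω_rod| = r ω |cosθ| / √(L² − r² sin²θ) = 0.0509·174.5·0.65869/0.12235 = 47.809 rad/s.

47.8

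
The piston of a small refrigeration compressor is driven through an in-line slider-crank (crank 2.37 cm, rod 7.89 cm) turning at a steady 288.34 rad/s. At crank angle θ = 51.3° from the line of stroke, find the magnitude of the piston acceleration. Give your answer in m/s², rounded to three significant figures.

ω = 288.3 rad/s
x(θ) = r cosθ + √(L² − r² sin²θ); with ω constant, a = ω²·d²x/dθ².
d²x/dθ² = −r cosθ − r²(cos2θ)/√u − r⁴ sin²2θ/(4u^{3/2}),  u = L² − r² sin²θ = 0.0058831 m².
Substituting r = 0.0237 m, L = 0.0789 m, θ = 51.3°: d²x/dθ² = -0.013387 m.
a = ω²·d²x/dθ² = (288.3)²·(-0.013387) = -1113 m/s²;  |a| = 1113 m/s².

1110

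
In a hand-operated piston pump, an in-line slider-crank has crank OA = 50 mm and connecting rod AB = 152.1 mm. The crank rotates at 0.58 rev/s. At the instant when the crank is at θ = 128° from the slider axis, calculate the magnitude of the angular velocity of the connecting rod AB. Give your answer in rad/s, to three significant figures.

0.764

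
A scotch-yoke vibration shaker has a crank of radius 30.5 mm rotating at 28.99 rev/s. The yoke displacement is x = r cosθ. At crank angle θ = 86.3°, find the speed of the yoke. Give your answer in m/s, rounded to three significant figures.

ω = 182.1 rad/s (from 28.99 rev/s).
x = r cosθ ⇒ ẋ = −rω sinθ.
|v| = rω|sinθ| = 0.0305·182.1·|sin 86.3°| = 5.544 m/s.

5.54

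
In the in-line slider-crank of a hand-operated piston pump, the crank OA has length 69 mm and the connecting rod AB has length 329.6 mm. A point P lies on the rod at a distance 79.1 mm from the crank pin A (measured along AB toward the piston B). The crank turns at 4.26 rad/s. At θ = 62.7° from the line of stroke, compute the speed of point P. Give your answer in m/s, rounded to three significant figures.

ω = 4.26 rad/s.  Crank-pin speed |V_A| = rω = 0.29394 m/s, perpendicular to OA.
Rod angle: sinφ = −(r/L) sinθ ⇒ φ = -10.721°; ω_rod = −rω cosθ/√(L²−r²sin²θ) = -0.41629 rad/s.
V_P = V_A + ω_rod × AP, with AP = 0.0791 m along the rod.
Components: V_Px = −rω sinθ − a·ω_rod·sinφ = -0.26733 m/s;  V_Py = rω cosθ + a·ω_rod·cosφ = +0.10246 m/s.
|V_P| = √(V_Px² + V_Py²) = 0.28629 m/s.

0.286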